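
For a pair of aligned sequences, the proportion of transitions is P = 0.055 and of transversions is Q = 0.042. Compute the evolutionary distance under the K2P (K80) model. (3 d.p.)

0.104

Under the Kimura two-parameter model, d = −½ ln(1 − 2P − Q) − ¼ ln(1 − 2Q).
1 − 2P − Q = 0.848, giving −½ ln(0.848) = 0.082437.
1 − 2Q = 0.916, giving −¼ ln(0.916) = 0.021935.
d = 0.082437 + 0.021935 = 0.104372.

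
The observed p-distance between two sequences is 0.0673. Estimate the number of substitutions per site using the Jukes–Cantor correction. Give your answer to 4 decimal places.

d = −(3/4) ln(1 − 4p/3) = −0.75 ln(1 − 0.089733) = −0.75 ln(0.910267)
  = −0.75 × (-0.094017) = 0.070513 substitutions/site.

0.0705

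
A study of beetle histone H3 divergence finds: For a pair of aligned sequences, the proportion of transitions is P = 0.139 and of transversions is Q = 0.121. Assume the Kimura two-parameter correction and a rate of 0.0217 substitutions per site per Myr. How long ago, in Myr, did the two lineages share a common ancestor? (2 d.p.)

7.46

Under the Kimura two-parameter model, d = −½ ln(1 − 2P − Q) − ¼ ln(1 − 2Q).
1 − 2P − Q = 0.601, giving −½ ln(0.601) = 0.254580.
1 − 2Q = 0.758, giving −¼ ln(0.758) = 0.069268.
d = 0.254580 + 0.069268 = 0.323848.
Under a molecular clock d = 2μt, so t = d/(2μ) = 0.323848 / (2 × 0.0217) = 7.46 Myr.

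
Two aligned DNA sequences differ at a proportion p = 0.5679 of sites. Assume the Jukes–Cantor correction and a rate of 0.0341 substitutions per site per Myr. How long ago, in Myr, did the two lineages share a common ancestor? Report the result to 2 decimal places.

d = −(3/4) ln(1 − 4p/3) = −0.75 ln(1 − 0.7572) = −0.75 ln(0.2428)
  = −0.75 × (-1.415517) = 1.061638 substitutions/site.
Under a molecular clock d = 2μt, so t = d/(2μ) = 1.061638 / (2 × 0.0341) = 15.57 Myr.

15.57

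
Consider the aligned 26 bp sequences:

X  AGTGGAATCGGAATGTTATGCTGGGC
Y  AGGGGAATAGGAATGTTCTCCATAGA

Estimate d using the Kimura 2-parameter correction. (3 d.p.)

0.406

Of 26 sites, 1 differences are transitions and 7 are transversions, so P = 1/26 ≈ 0.038462 and Q = 7/26 ≈ 0.269231.
Under the Kimura two-parameter model, d = −½ ln(1 − 2P − Q) − ¼ ln(1 − 2Q).
1 − 2P − Q = 0.653845, giving −½ ln(0.653845) = 0.212442.
1 − 2Q = 0.461538, giving −¼ ln(0.461538) = 0.193298.
d = 0.212442 + 0.193298 = 0.405740.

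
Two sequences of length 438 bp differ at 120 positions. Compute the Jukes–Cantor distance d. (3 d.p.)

p = 120/438 ≈ 0.273973.
d = −(3/4) ln(1 − 4p/3) = −0.75 ln(1 − 0.365297) = −0.75 ln(0.634703)
  = −0.75 × (-0.454598) = 0.340949 substitutions/site.

0.341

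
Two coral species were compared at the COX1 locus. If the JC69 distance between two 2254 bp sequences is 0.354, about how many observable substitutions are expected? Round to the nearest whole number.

636

Invert JC69: p = (3/4)(1 − e^(−4d/3)) = 0.75 × (1 − e^(-0.472)) = 0.75 × (1 − 0.623754) = 0.282185.
Expected differing sites = pL ≈ 0.282185 × 2254 = 636.04499 ≈ 636.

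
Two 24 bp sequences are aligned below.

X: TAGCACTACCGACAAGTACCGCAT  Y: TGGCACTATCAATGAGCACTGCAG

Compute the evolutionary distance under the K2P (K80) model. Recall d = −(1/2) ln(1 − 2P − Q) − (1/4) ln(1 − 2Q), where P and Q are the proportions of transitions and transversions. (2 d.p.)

Of 24 sites, 7 differences are transitions and 1 are transversions, so P = 7/24 ≈ 0.291667 and Q = 1/24 ≈ 0.041667.
Under the Kimura two-parameter model, d = −½ ln(1 − 2P − Q) − ¼ ln(1 − 2Q).
1 − 2P − Q = 0.374999, giving −½ ln(0.374999) = 0.490416.
1 − 2Q = 0.916666, giving −¼ ln(0.916666) = 0.021753.
d = 0.490416 + 0.021753 = 0.512169.

0.51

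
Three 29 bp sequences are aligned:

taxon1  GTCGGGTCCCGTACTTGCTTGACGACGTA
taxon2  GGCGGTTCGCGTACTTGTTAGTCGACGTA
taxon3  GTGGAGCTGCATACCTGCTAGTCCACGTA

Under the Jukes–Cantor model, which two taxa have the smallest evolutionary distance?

taxon1 and taxon2

taxon1–taxon2: 6/29 differ, p = 0.207, d = 0.242.
taxon1–taxon3: 10/29 differ, p = 0.345, d = 0.462.
taxon2–taxon3: 10/29 differ, p = 0.345, d = 0.462.
The smallest distance is between taxon1 and taxon2.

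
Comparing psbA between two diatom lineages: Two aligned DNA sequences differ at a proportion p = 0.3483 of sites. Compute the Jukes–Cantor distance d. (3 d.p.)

0.468

d = −(3/4) ln(1 − 4p/3) = −0.75 ln(1 − 0.4644) = −0.75 ln(0.5356)
  = −0.75 × (-0.624368) = 0.468276 substitutions/site.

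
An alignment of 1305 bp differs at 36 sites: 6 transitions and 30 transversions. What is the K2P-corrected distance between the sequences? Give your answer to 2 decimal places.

0.03

P = 6/1305 ≈ 0.004598 and Q = 30/1305 ≈ 0.022989.
Under the Kimura two-parameter model, d = −½ ln(1 − 2P − Q) − ¼ ln(1 − 2Q).
1 − 2P − Q = 0.967815, giving −½ ln(0.967815) = 0.016357.
1 − 2Q = 0.954022, giving −¼ ln(0.954022) = 0.011767.
d = 0.016357 + 0.011767 = 0.028124.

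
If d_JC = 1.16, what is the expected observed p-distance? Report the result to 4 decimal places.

p = (3/4)(1 − e^(−4d/3)) = 0.75 × (1 − e^(-1.546667)) = 0.75 × (1 − 0.212957) = 0.590282.

0.5903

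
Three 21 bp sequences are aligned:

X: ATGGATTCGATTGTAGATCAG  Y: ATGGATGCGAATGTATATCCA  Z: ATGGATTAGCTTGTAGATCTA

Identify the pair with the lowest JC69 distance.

X–Y: 5/21 differ, p = 0.238, d = 0.286.
X–Z: 4/21 differ, p = 0.190, d = 0.220.
Y–Z: 6/21 differ, p = 0.286, d = 0.360.
The smallest distance is between X and Z.

X and Z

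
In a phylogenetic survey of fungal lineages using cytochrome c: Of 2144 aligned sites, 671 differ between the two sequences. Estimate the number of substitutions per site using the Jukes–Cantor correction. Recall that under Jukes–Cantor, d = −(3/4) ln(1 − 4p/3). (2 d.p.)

p = 671/2144 ≈ 0.312966.
d = −(3/4) ln(1 − 4p/3) = −0.75 ln(1 − 0.417288) = −0.75 ln(0.582712)
  = −0.75 × (-0.540062) = 0.405047 substitutions/site.

0.41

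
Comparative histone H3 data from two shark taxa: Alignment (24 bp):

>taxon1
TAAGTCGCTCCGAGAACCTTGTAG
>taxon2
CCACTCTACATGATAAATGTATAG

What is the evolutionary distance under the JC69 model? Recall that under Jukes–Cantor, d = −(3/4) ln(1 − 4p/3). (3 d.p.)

The sequences differ at 13 of 24 sites, so p = 13/24 ≈ 0.541667.
d = −(3/4) ln(1 − 4p/3) = −0.75 ln(1 − 0.722223) = −0.75 ln(0.277777)
  = −0.75 × (-1.280937) = 0.960703 substitutions/site.

0.961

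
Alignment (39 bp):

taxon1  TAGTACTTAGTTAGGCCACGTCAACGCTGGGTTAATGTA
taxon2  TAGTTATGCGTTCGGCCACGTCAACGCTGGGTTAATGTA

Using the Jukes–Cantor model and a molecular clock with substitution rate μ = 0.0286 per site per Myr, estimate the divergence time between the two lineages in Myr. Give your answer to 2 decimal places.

2.46

The sequences differ at 5 of 39 sites (5, 6, 8, 9, 13), so p = 5/39 ≈ 0.128205.
d = −(3/4) ln(1 − 4p/3) = −0.75 ln(1 − 0.17094) = −0.75 ln(0.82906)
  = −0.75 × (-0.187463) = 0.140597 substitutions/site.
Under a molecular clock d = 2μt, so t = d/(2μ) = 0.140597 / (2 × 0.0286) = 2.46 Myr.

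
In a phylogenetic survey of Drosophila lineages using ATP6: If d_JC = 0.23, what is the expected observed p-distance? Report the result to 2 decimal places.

p = (3/4)(1 − e^(−4d/3)) = 0.75 × (1 − e^(-0.306667)) = 0.75 × (1 − 0.735896) = 0.198078.

0.20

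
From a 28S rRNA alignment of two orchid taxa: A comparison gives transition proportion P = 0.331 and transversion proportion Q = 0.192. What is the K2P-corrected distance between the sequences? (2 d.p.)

Under the Kimura two-parameter model, d = −½ ln(1 − 2P − Q) − ¼ ln(1 − 2Q).
1 − 2P − Q = 0.146, giving −½ ln(0.146) = 0.962074.
1 − 2Q = 0.616, giving −¼ ln(0.616) = 0.121127.
d = 0.962074 + 0.121127 = 1.083201.

1.08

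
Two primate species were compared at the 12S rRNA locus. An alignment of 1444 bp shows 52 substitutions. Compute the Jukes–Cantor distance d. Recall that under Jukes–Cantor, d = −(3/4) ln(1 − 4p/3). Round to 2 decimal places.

p = 52/1444 ≈ 0.036011.
d = −(3/4) ln(1 − 4p/3) = −0.75 ln(1 − 0.048015) = −0.75 ln(0.951985)
  = −0.75 × (-0.049206) = 0.036905 substitutions/site.

0.04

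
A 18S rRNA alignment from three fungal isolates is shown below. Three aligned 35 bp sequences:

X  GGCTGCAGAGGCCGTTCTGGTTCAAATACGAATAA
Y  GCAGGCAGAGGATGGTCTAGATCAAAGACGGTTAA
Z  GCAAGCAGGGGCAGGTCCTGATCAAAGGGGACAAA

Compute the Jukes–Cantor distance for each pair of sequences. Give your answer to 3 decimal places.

d(X,Y) = 0.407, d(X,Z) = 0.572, d(Y,Z) = 0.407

X–Y: 11/35 sites differ → p ≈ 0.314286, d = −0.75 ln(1 − 0.419048) = 0.407315 ≈ 0.407.
X–Z: 14/35 sites differ → p = 0.4, d = −0.75 ln(1 − 0.533333) = 0.571605 ≈ 0.572.
Y–Z: 11/35 sites differ → p ≈ 0.314286, d = −0.75 ln(1 − 0.419048) = 0.407315 ≈ 0.407.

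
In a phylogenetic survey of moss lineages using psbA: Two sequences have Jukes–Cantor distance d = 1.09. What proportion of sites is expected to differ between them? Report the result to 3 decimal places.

0.575

p = (3/4)(1 − e^(−4d/3)) = 0.75 × (1 − e^(-1.453333)) = 0.75 × (1 − 0.233790) = 0.574658.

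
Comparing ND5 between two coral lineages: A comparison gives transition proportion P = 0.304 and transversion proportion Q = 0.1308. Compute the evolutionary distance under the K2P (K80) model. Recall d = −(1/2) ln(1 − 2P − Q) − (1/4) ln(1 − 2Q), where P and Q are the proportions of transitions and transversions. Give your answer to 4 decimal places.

0.7471

Under the Kimura two-parameter model, d = −½ ln(1 − 2P − Q) − ¼ ln(1 − 2Q).
1 − 2P − Q = 0.2612, giving −½ ln(0.2612) = 0.671234.
1 − 2Q = 0.7384, giving −¼ ln(0.7384) = 0.075817.
d = 0.671234 + 0.075817 = 0.747051.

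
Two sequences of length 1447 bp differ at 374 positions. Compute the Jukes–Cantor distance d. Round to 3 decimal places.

p = 374/1447 ≈ 0.258466.
d = −(3/4) ln(1 − 4p/3) = −0.75 ln(1 − 0.344621) = −0.75 ln(0.655379)
  = −0.75 × (-0.422542) = 0.316907 substitutions/site.

0.317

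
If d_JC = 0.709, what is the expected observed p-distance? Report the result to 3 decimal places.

p = (3/4)(1 − e^(−4d/3)) = 0.75 × (1 − e^(-0.945333)) = 0.75 × (1 − 0.388550) = 0.458588.

0.459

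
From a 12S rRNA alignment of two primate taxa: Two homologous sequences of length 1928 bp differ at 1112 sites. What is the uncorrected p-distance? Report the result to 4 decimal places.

p = 1112/1928 = 0.576763… ≈ 0.5768 (to 4 d.p.).

0.5768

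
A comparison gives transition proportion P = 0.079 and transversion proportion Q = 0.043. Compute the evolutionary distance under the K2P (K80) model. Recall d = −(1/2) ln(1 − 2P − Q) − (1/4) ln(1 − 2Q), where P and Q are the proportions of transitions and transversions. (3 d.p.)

0.135

Under the Kimura two-parameter model, d = −½ ln(1 − 2P − Q) − ¼ ln(1 − 2Q).
1 − 2P − Q = 0.799, giving −½ ln(0.799) = 0.112197.
1 − 2Q = 0.914, giving −¼ ln(0.914) = 0.022481.
d = 0.112197 + 0.022481 = 0.134678.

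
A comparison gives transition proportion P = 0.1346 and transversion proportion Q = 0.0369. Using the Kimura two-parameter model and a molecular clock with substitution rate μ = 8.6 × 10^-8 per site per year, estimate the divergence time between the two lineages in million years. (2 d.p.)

1.17

Under the Kimura two-parameter model, d = −½ ln(1 − 2P − Q) − ¼ ln(1 − 2Q).
1 − 2P − Q = 0.6939, giving −½ ln(0.6939) = 0.182714.
1 − 2Q = 0.9262, giving −¼ ln(0.9262) = 0.019166.
d = 0.182714 + 0.019166 = 0.201880.
Under a molecular clock d = 2μt, so t = d/(2μ) = 0.201880 / (2 × 8.6 × 10^-8) = 1.17 million years.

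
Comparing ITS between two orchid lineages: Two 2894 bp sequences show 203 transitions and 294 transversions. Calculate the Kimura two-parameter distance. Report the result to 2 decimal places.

0.20

P = 203/2894 ≈ 0.070145 and Q = 294/2894 ≈ 0.101589.
Under the Kimura two-parameter model, d = −½ ln(1 − 2P − Q) − ¼ ln(1 − 2Q).
1 − 2P − Q = 0.758121, giving −½ ln(0.758121) = 0.138456.
1 − 2Q = 0.796822, giving −¼ ln(0.796822) = 0.056781.
d = 0.138456 + 0.056781 = 0.195237.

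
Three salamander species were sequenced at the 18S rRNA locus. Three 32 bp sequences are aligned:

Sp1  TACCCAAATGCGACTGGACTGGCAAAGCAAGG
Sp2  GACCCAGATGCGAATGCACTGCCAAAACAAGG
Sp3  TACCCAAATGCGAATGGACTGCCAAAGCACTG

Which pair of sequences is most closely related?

Sp1 and Sp3

Sp1–Sp2: 6/32 differ, p = 0.188, d = 0.216.
Sp1–Sp3: 4/32 differ, p = 0.125, d = 0.137.
Sp2–Sp3: 6/32 differ, p = 0.188, d = 0.216.
The smallest distance is between Sp1 and Sp3.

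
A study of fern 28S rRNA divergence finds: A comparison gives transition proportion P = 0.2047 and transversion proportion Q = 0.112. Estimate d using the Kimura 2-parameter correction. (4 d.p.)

Under the Kimura two-parameter model, d = −½ ln(1 − 2P − Q) − ¼ ln(1 − 2Q).
1 − 2P − Q = 0.4786, giving −½ ln(0.4786) = 0.368445.
1 − 2Q = 0.776, giving −¼ ln(0.776) = 0.063401.
d = 0.368445 + 0.063401 = 0.431846.

0.4318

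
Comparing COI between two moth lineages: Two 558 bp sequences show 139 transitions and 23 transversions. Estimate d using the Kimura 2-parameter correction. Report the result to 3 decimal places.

0.409

P = 139/558 ≈ 0.249104 and Q = 23/558 ≈ 0.041219.
Under the Kimura two-parameter model, d = −½ ln(1 − 2P − Q) − ¼ ln(1 − 2Q).
1 − 2P − Q = 0.460573, giving −½ ln(0.460573) = 0.387642.
1 − 2Q = 0.917562, giving −¼ ln(0.917562) = 0.021509.
d = 0.387642 + 0.021509 = 0.409151.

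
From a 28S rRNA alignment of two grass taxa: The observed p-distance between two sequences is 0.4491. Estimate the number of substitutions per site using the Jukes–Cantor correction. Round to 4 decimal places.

0.6850

d = −(3/4) ln(1 − 4p/3) = −0.75 ln(1 − 0.5988) = −0.75 ln(0.4012)
  = −0.75 × (-0.913295) = 0.684971 substitutions/site.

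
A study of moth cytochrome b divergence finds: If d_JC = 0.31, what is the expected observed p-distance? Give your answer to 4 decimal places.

0.2539

p = (3/4)(1 − e^(−4d/3)) = 0.75 × (1 − e^(-0.413333)) = 0.75 × (1 − 0.661442) = 0.253919.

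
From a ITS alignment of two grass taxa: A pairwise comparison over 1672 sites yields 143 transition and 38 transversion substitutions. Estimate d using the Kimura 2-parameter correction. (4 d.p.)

P = 143/1672 ≈ 0.085526 and Q = 38/1672 ≈ 0.022727.
Under the Kimura two-parameter model, d = −½ ln(1 − 2P − Q) − ¼ ln(1 − 2Q).
1 − 2P − Q = 0.806221, giving −½ ln(0.806221) = 0.107699.
1 − 2Q = 0.954546, giving −¼ ln(0.954546) = 0.011630.
d = 0.107699 + 0.011630 = 0.119329.

0.1193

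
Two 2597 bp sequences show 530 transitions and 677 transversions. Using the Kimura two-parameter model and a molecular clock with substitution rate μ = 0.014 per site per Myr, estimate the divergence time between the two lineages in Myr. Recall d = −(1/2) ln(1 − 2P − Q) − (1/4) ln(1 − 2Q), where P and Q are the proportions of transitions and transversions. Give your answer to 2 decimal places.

P = 530/2597 ≈ 0.204082 and Q = 677/2597 ≈ 0.260685.
Under the Kimura two-parameter model, d = −½ ln(1 − 2P − Q) − ¼ ln(1 − 2Q).
1 − 2P − Q = 0.331151, giving −½ ln(0.331151) = 0.552590.
1 − 2Q = 0.47863, giving −¼ ln(0.47863) = 0.184207.
d = 0.552590 + 0.184207 = 0.736797.
Under a molecular clock d = 2μt, so t = d/(2μ) = 0.736797 / (2 × 0.014) = 26.31 Myr.

26.31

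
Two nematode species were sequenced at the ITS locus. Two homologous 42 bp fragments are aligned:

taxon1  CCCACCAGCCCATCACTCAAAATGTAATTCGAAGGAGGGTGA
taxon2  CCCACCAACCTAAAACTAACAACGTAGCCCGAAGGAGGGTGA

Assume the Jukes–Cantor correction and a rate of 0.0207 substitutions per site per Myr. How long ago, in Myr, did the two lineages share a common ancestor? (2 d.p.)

The sequences differ at 10 of 42 sites (8, 11, 13, 14, 18, 20, 23, 27, 28, 29), so p = 10/42 ≈ 0.238095.
d = −(3/4) ln(1 − 4p/3) = −0.75 ln(1 − 0.31746) = −0.75 ln(0.68254)
  = −0.75 × (-0.381934) = 0.286451 substitutions/site.
Under a molecular clock d = 2μt, so t = d/(2μ) = 0.286451 / (2 × 0.0207) = 6.92 Myr.

6.92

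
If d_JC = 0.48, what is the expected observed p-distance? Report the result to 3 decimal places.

p = (3/4)(1 − e^(−4d/3)) = 0.75 × (1 − e^(-0.64)) = 0.75 × (1 − 0.527292) = 0.354531.

0.355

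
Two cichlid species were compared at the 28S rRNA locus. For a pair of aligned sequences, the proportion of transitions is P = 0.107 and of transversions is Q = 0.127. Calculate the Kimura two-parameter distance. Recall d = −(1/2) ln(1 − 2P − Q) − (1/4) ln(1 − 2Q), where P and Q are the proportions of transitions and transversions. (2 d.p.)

Under the Kimura two-parameter model, d = −½ ln(1 − 2P − Q) − ¼ ln(1 − 2Q).
1 − 2P − Q = 0.659, giving −½ ln(0.659) = 0.208516.
1 − 2Q = 0.746, giving −¼ ln(0.746) = 0.073257.
d = 0.208516 + 0.073257 = 0.281773.

0.28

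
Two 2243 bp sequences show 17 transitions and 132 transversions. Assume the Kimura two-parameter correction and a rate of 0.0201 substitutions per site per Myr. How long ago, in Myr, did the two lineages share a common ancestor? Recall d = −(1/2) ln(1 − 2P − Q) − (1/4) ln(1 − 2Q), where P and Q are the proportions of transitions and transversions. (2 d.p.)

1.74

P = 17/2243 ≈ 0.007579 and Q = 132/2243 ≈ 0.05885.
Under the Kimura two-parameter model, d = −½ ln(1 − 2P − Q) − ¼ ln(1 − 2Q).
1 − 2P − Q = 0.925992, giving −½ ln(0.925992) = 0.038445.
1 − 2Q = 0.8823, giving −¼ ln(0.8823) = 0.031306.
d = 0.038445 + 0.031306 = 0.069751.
Under a molecular clock d = 2μt, so t = d/(2μ) = 0.069751 / (2 × 0.0201) = 1.74 Myr.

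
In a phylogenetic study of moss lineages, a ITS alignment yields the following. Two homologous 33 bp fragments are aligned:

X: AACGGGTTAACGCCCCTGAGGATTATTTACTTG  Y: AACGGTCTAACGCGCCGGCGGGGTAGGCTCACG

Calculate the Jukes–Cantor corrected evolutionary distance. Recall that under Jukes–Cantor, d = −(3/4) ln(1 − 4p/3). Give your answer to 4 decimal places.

The sequences differ at 13 of 33 sites, so p = 13/33 ≈ 0.393939.
d = −(3/4) ln(1 − 4p/3) = −0.75 ln(1 − 0.525252) = −0.75 ln(0.474748)
  = −0.75 × (-0.744971) = 0.558728 substitutions/site.

0.5587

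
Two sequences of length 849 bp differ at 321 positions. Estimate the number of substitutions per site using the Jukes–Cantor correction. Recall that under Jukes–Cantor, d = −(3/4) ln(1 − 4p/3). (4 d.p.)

0.5261

p = 321/849 ≈ 0.378092.
d = −(3/4) ln(1 − 4p/3) = −0.75 ln(1 − 0.504123) = −0.75 ln(0.495877)
  = −0.75 × (-0.701427) = 0.526070 substitutions/site.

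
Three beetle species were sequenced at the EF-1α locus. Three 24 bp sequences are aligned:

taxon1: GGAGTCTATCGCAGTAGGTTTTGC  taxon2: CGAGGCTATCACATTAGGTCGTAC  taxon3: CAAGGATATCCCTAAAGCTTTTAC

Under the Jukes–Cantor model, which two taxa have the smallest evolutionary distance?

taxon1 and taxon2

taxon1–taxon2: 7/24 differ, p = 0.292, d = 0.369.
taxon1–taxon3: 10/24 differ, p = 0.417, d = 0.608.
taxon2–taxon3: 9/24 differ, p = 0.375, d = 0.520.
The smallest distance is between taxon1 and taxon2.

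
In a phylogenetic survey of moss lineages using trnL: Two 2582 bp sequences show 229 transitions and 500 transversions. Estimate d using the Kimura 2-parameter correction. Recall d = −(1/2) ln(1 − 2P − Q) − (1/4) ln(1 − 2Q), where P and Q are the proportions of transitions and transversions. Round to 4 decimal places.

0.3543

P = 229/2582 ≈ 0.088691 and Q = 500/2582 ≈ 0.193648.
Under the Kimura two-parameter model, d = −½ ln(1 − 2P − Q) − ¼ ln(1 − 2Q).
1 − 2P − Q = 0.62897, giving −½ ln(0.62897) = 0.231836.
1 − 2Q = 0.612704, giving −¼ ln(0.612704) = 0.122468.
d = 0.231836 + 0.122468 = 0.354304.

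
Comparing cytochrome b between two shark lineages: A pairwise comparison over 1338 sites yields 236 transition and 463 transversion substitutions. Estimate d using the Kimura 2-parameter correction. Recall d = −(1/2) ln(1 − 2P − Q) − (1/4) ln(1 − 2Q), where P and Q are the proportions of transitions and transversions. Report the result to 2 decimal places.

0.89

P = 236/1338 ≈ 0.176383 and Q = 463/1338 ≈ 0.346039.
Under the Kimura two-parameter model, d = −½ ln(1 − 2P − Q) − ¼ ln(1 − 2Q).
1 − 2P − Q = 0.301195, giving −½ ln(0.301195) = 0.599999.
1 − 2Q = 0.307922, giving −¼ ln(0.307922) = 0.294477.
d = 0.599999 + 0.294477 = 0.894476.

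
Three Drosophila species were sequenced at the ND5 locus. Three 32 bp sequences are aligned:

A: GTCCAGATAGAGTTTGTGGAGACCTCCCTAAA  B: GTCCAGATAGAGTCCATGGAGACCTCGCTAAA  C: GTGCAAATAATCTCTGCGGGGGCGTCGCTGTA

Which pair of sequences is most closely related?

A–B: 4/32 differ, p = 0.125, d = 0.137.
A–C: 13/32 differ, p = 0.406, d = 0.585.
B–C: 13/32 differ, p = 0.406, d = 0.585.
The smallest distance is between A and B.

A and B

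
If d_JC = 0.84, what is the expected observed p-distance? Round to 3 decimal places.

p = (3/4)(1 − e^(−4d/3)) = 0.75 × (1 − e^(-1.12)) = 0.75 × (1 − 0.326280) = 0.505290.

0.505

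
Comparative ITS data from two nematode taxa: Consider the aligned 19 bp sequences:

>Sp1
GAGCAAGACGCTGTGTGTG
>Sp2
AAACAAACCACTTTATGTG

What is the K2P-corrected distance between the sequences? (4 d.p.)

0.5584

Of 19 sites, 5 differences are transitions and 2 are transversions, so P = 5/19 ≈ 0.263158 and Q = 2/19 ≈ 0.105263.
Under the Kimura two-parameter model, d = −½ ln(1 − 2P − Q) − ¼ ln(1 − 2Q).
1 − 2P − Q = 0.368421, giving −½ ln(0.368421) = 0.499264.
1 − 2Q = 0.789474, giving −¼ ln(0.789474) = 0.059097.
d = 0.499264 + 0.059097 = 0.558361.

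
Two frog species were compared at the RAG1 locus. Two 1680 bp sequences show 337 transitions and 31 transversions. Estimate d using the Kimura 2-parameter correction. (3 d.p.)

0.281

P = 337/1680 ≈ 0.200595 and Q = 31/1680 ≈ 0.018452.
Under the Kimura two-parameter model, d = −½ ln(1 − 2P − Q) − ¼ ln(1 − 2Q).
1 − 2P − Q = 0.580358, giving −½ ln(0.580358) = 0.272055.
1 − 2Q = 0.963096, giving −¼ ln(0.963096) = 0.009401.
d = 0.272055 + 0.009401 = 0.281456.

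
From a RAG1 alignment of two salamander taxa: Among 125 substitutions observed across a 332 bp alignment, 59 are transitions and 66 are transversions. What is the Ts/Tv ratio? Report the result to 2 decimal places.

0.89

R = 59/66 = 0.893939… ≈ 0.89 (to 2 d.p.).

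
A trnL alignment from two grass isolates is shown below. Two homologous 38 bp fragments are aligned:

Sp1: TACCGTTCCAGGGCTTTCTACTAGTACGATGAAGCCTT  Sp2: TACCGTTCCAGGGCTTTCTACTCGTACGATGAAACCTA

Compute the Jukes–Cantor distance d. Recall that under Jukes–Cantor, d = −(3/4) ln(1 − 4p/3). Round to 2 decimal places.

The sequences differ at 3 of 38 sites (23, 34, 38), so p = 3/38 ≈ 0.078947.
d = −(3/4) ln(1 − 4p/3) = −0.75 ln(1 − 0.105263) = −0.75 ln(0.894737)
  = −0.75 × (-0.111225) = 0.083419 substitutions/site.

0.08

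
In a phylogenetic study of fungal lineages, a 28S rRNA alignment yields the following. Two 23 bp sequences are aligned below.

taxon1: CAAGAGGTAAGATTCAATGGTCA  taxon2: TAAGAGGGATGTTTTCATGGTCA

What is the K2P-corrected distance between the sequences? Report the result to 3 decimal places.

0.321

Of 23 sites, 2 differences are transitions and 4 are transversions, so P = 2/23 ≈ 0.086957 and Q = 4/23 ≈ 0.173913.
Under the Kimura two-parameter model, d = −½ ln(1 − 2P − Q) − ¼ ln(1 − 2Q).
1 − 2P − Q = 0.652173, giving −½ ln(0.652173) = 0.213723.
1 − 2Q = 0.652174, giving −¼ ln(0.652174) = 0.106861.
d = 0.213723 + 0.106861 = 0.320584.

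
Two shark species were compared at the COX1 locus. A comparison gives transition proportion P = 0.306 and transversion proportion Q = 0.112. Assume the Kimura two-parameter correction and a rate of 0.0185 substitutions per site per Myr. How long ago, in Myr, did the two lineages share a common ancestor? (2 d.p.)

Under the Kimura two-parameter model, d = −½ ln(1 − 2P − Q) − ¼ ln(1 − 2Q).
1 − 2P − Q = 0.276, giving −½ ln(0.276) = 0.643677.
1 − 2Q = 0.776, giving −¼ ln(0.776) = 0.063401.
d = 0.643677 + 0.063401 = 0.707078.
Under a molecular clock d = 2μt, so t = d/(2μ) = 0.707078 / (2 × 0.0185) = 19.11 Myr.

19.11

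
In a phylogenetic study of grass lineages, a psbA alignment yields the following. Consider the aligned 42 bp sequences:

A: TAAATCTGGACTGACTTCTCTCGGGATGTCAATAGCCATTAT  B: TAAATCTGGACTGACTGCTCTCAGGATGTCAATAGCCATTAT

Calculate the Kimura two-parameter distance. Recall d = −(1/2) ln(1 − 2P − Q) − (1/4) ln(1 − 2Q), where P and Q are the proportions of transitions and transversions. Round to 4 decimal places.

Of 42 sites, 1 differences are transitions and 1 are transversions, so P = 1/42 ≈ 0.02381 and Q = 1/42 ≈ 0.02381.
Under the Kimura two-parameter model, d = −½ ln(1 − 2P − Q) − ¼ ln(1 − 2Q).
1 − 2P − Q = 0.92857, giving −½ ln(0.92857) = 0.037055.
1 − 2Q = 0.95238, giving −¼ ln(0.95238) = 0.012198.
d = 0.037055 + 0.012198 = 0.049253.

0.0493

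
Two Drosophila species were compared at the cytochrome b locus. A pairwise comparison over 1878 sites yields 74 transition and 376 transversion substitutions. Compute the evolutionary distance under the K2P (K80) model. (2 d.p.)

0.29

P = 74/1878 ≈ 0.039404 and Q = 376/1878 ≈ 0.200213.
Under the Kimura two-parameter model, d = −½ ln(1 − 2P − Q) − ¼ ln(1 − 2Q).
1 − 2P − Q = 0.720979, giving −½ ln(0.720979) = 0.163573.
1 − 2Q = 0.599574, giving −¼ ln(0.599574) = 0.127884.
d = 0.163573 + 0.127884 = 0.291457.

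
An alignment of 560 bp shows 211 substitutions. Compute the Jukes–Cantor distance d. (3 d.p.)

p = 211/560 ≈ 0.376786.
d = −(3/4) ln(1 − 4p/3) = −0.75 ln(1 − 0.502381) = −0.75 ln(0.497619)
  = −0.75 × (-0.697921) = 0.523441 substitutions/site.

0.523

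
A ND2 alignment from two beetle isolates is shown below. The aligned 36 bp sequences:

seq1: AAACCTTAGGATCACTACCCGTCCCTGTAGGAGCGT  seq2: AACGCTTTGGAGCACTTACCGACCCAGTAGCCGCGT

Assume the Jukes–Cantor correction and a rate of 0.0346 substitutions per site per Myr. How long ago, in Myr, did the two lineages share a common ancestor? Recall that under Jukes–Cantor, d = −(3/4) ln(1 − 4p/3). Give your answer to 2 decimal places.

5.01

The sequences differ at 10 of 36 sites (3, 4, 8, 12, 17, 18, 22, 26, 31, 32), so p = 10/36 ≈ 0.277778.
d = −(3/4) ln(1 − 4p/3) = −0.75 ln(1 − 0.370371) = −0.75 ln(0.629629)
  = −0.75 × (-0.462625) = 0.346969 substitutions/site.
Under a molecular clock d = 2μt, so t = d/(2μ) = 0.346969 / (2 × 0.0346) = 5.01 Myr.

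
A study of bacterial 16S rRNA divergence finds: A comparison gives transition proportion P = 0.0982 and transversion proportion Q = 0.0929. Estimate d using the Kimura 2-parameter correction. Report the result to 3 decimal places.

Under the Kimura two-parameter model, d = −½ ln(1 − 2P − Q) − ¼ ln(1 − 2Q).
1 − 2P − Q = 0.7107, giving −½ ln(0.7107) = 0.170752.
1 − 2Q = 0.8142, giving −¼ ln(0.8142) = 0.051387.
d = 0.170752 + 0.051387 = 0.222139.

0.222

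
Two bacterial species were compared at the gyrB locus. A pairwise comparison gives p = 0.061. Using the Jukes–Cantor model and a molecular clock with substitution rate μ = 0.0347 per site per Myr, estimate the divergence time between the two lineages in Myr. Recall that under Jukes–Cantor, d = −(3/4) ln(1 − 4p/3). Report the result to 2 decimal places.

0.92

d = −(3/4) ln(1 − 4p/3) = −0.75 ln(1 − 0.081333) = −0.75 ln(0.918667)
  = −0.75 × (-0.084832) = 0.063624 substitutions/site.
Under a molecular clock d = 2μt, so t = d/(2μ) = 0.063624 / (2 × 0.0347) = 0.92 Myr.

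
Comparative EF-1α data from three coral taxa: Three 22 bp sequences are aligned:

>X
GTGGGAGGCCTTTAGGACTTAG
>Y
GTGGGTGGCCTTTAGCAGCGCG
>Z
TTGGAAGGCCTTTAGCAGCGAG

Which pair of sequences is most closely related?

Y and Z

X–Y: 6/22 differ, p = 0.273, d = 0.339.
X–Z: 6/22 differ, p = 0.273, d = 0.339.
Y–Z: 4/22 differ, p = 0.182, d = 0.208.
The smallest distance is between Y and Z.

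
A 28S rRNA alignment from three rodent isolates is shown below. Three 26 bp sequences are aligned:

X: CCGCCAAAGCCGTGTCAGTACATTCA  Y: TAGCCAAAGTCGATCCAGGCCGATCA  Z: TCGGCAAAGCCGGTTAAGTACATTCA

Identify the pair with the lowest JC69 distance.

X and Z

X–Y: 10/26 differ, p = 0.385, d = 0.539.
X–Z: 5/26 differ, p = 0.192, d = 0.222.
Y–Z: 10/26 differ, p = 0.385, d = 0.539.
The smallest distance is between X and Z.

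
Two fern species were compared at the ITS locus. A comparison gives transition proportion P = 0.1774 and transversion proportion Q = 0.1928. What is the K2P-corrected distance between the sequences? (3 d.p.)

Under the Kimura two-parameter model, d = −½ ln(1 − 2P − Q) − ¼ ln(1 − 2Q).
1 − 2P − Q = 0.4524, giving −½ ln(0.4524) = 0.396594.
1 − 2Q = 0.6144, giving −¼ ln(0.6144) = 0.121777.
d = 0.396594 + 0.121777 = 0.518371.

0.518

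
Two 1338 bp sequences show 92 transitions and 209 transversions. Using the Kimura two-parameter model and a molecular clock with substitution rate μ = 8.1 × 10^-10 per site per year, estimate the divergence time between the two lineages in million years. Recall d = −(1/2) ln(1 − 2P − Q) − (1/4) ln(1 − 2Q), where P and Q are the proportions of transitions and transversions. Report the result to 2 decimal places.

165.13

P = 92/1338 ≈ 0.068759 and Q = 209/1338 ≈ 0.156203.
Under the Kimura two-parameter model, d = −½ ln(1 − 2P − Q) − ¼ ln(1 − 2Q).
1 − 2P − Q = 0.706279, giving −½ ln(0.706279) = 0.173872.
1 − 2Q = 0.687594, giving −¼ ln(0.687594) = 0.093639.
d = 0.173872 + 0.093639 = 0.267511.
Under a molecular clock d = 2μt, so t = d/(2μ) = 0.267511 / (2 × 8.1 × 10^-10) = 165.13 million years.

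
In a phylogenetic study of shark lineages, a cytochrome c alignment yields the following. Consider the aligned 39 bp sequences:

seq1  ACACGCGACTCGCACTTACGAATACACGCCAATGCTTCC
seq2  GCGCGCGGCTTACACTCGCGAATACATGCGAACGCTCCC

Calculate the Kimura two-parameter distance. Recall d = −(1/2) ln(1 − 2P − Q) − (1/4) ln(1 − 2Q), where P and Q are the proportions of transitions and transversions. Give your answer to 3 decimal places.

Of 39 sites, 10 differences are transitions and 1 are transversions, so P = 10/39 ≈ 0.25641 and Q = 1/39 ≈ 0.025641.
Under the Kimura two-parameter model, d = −½ ln(1 − 2P − Q) − ¼ ln(1 − 2Q).
1 − 2P − Q = 0.461539, giving −½ ln(0.461539) = 0.386594.
1 − 2Q = 0.948718, giving −¼ ln(0.948718) = 0.013161.
d = 0.386594 + 0.013161 = 0.399755.

0.400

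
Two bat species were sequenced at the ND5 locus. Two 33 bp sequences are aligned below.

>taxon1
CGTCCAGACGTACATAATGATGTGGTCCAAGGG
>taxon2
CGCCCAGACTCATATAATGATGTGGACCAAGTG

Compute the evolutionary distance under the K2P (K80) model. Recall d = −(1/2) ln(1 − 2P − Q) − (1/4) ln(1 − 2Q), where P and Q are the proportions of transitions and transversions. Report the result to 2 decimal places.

0.21

Of 33 sites, 3 differences are transitions and 3 are transversions, so P = 3/33 ≈ 0.090909 and Q = 3/33 ≈ 0.090909.
Under the Kimura two-parameter model, d = −½ ln(1 − 2P − Q) − ¼ ln(1 − 2Q).
1 − 2P − Q = 0.727273, giving −½ ln(0.727273) = 0.159227.
1 − 2Q = 0.818182, giving −¼ ln(0.818182) = 0.050168.
d = 0.159227 + 0.050168 = 0.209395.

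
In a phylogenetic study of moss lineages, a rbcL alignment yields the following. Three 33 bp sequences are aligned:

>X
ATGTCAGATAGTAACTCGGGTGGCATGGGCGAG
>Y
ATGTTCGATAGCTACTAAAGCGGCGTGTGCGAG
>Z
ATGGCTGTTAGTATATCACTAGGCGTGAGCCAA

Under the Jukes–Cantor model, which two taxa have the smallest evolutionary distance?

X–Y: 10/33 differ, p = 0.303, d = 0.388.
X–Z: 13/33 differ, p = 0.394, d = 0.559.
Y–Z: 15/33 differ, p = 0.455, d = 0.699.
The smallest distance is between X and Y.

X and Y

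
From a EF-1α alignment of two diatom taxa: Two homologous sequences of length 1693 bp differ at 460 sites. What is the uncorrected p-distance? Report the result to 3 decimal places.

p = 460/1693 = 0.271707… ≈ 0.272 (to 3 d.p.).

0.272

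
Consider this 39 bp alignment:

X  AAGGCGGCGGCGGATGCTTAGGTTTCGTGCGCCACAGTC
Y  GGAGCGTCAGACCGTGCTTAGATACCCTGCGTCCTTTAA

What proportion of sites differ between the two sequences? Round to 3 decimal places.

0.513

The sequences differ at 20 of 39 positions.
p = 20/39 = 0.512820… ≈ 0.513 (to 3 d.p.).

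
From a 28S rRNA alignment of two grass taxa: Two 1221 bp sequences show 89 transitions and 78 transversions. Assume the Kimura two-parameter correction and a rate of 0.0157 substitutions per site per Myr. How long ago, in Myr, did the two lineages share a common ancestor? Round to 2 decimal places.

P = 89/1221 ≈ 0.072891 and Q = 78/1221 ≈ 0.063882.
Under the Kimura two-parameter model, d = −½ ln(1 − 2P − Q) − ¼ ln(1 − 2Q).
1 − 2P − Q = 0.790336, giving −½ ln(0.790336) = 0.117649.
1 − 2Q = 0.872236, giving −¼ ln(0.872236) = 0.034174.
d = 0.117649 + 0.034174 = 0.151823.
Under a molecular clock d = 2μt, so t = d/(2μ) = 0.151823 / (2 × 0.0157) = 4.84 Myr.

4.84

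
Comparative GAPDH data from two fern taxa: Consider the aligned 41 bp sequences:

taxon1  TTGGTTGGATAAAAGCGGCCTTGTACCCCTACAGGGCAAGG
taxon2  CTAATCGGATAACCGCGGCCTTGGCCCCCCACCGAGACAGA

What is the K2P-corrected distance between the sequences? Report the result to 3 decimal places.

0.463

Of 41 sites, 7 differences are transitions and 7 are transversions, so P = 7/41 ≈ 0.170732 and Q = 7/41 ≈ 0.170732.
Under the Kimura two-parameter model, d = −½ ln(1 − 2P − Q) − ¼ ln(1 − 2Q).
1 − 2P − Q = 0.487804, giving −½ ln(0.487804) = 0.358921.
1 − 2Q = 0.658536, giving −¼ ln(0.658536) = 0.104434.
d = 0.358921 + 0.104434 = 0.463355.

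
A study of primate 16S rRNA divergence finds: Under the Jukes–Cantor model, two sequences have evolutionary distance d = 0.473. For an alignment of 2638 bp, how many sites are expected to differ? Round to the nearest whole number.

Invert JC69: p = (3/4)(1 − e^(−4d/3)) = 0.75 × (1 − e^(-0.630667)) = 0.75 × (1 − 0.532237) = 0.350822.
Expected differing sites = pL ≈ 0.350822 × 2638 = 925.468436 ≈ 925.

925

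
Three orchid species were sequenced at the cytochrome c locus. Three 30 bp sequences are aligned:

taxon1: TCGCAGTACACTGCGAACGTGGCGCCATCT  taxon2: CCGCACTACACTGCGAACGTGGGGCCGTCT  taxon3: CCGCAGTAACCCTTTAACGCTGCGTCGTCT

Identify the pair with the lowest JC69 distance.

taxon1–taxon2: 4/30 differ, p = 0.133, d = 0.147.
taxon1–taxon3: 11/30 differ, p = 0.367, d = 0.503.
taxon2–taxon3: 11/30 differ, p = 0.367, d = 0.503.
The smallest distance is between taxon1 and taxon2.

taxon1 and taxon2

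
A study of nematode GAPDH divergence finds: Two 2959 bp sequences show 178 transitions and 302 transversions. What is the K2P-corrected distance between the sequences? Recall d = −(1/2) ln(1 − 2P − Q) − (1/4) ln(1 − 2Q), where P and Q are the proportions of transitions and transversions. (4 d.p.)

P = 178/2959 ≈ 0.060155 and Q = 302/2959 ≈ 0.102062.
Under the Kimura two-parameter model, d = −½ ln(1 − 2P − Q) − ¼ ln(1 − 2Q).
1 − 2P − Q = 0.777628, giving −½ ln(0.777628) = 0.125754.
1 − 2Q = 0.795876, giving −¼ ln(0.795876) = 0.057078.
d = 0.125754 + 0.057078 = 0.182832.

0.1828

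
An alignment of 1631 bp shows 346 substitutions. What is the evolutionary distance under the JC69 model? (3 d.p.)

p = 346/1631 ≈ 0.21214.
d = −(3/4) ln(1 − 4p/3) = −0.75 ln(1 − 0.282853) = −0.75 ln(0.717147)
  = −0.75 × (-0.332474) = 0.249356 substitutions/site.

0.249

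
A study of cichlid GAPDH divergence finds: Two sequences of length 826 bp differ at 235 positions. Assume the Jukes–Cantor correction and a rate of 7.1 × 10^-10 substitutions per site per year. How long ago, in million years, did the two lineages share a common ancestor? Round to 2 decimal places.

251.92

p = 235/826 ≈ 0.284504.
d = −(3/4) ln(1 − 4p/3) = −0.75 ln(1 − 0.379339) = −0.75 ln(0.620661)
  = −0.75 × (-0.476970) = 0.357728 substitutions/site.
Under a molecular clock d = 2μt, so t = d/(2μ) = 0.357728 / (2 × 7.1 × 10^-10) = 251.92 million years.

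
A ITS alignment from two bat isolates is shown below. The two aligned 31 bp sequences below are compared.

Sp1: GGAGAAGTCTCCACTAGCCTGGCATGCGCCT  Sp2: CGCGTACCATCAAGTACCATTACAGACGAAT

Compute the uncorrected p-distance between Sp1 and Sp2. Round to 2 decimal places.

The sequences differ at 16 of 31 positions.
p = 16/31 = 0.516129… ≈ 0.52 (to 2 d.p.).

0.52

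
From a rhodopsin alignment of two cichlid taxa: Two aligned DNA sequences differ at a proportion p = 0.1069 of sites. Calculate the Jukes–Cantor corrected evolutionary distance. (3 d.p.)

0.115

d = −(3/4) ln(1 − 4p/3) = −0.75 ln(1 − 0.142533) = −0.75 ln(0.857467)
  = −0.75 × (-0.153773) = 0.115330 substitutions/site.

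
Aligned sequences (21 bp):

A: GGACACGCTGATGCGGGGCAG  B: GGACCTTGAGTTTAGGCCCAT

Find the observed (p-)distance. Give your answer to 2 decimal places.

0.52

The sequences differ at 11 of 21 positions.
p = 11/21 = 0.523809… ≈ 0.52 (to 2 d.p.).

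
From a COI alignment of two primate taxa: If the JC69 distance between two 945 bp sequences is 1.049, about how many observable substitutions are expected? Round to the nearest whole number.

534

Invert JC69: p = (3/4)(1 − e^(−4d/3)) = 0.75 × (1 − e^(-1.398667)) = 0.75 × (1 − 0.246926) = 0.564806.
Expected differing sites = pL ≈ 0.564806 × 945 = 533.74167 ≈ 534.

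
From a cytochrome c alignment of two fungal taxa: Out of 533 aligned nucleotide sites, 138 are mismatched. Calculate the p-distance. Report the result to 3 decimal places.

0.259

p = 138/533 = 0.258911… ≈ 0.259 (to 3 d.p.).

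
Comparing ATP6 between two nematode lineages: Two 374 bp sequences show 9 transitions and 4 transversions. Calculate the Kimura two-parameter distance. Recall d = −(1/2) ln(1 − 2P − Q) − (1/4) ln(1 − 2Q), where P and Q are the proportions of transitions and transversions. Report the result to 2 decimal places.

P = 9/374 ≈ 0.024064 and Q = 4/374 ≈ 0.010695.
Under the Kimura two-parameter model, d = −½ ln(1 − 2P − Q) − ¼ ln(1 − 2Q).
1 − 2P − Q = 0.941177, giving −½ ln(0.941177) = 0.030312.
1 − 2Q = 0.97861, giving −¼ ln(0.97861) = 0.005406.
d = 0.030312 + 0.005406 = 0.035718.

0.04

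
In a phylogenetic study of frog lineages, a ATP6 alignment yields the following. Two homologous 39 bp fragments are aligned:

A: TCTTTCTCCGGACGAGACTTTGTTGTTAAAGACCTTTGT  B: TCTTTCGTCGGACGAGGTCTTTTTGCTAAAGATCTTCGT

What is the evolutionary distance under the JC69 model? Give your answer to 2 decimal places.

0.28

The sequences differ at 9 of 39 sites (7, 8, 17, 18, 19, 22, 26, 33, 37), so p = 9/39 ≈ 0.230769.
d = −(3/4) ln(1 − 4p/3) = −0.75 ln(1 − 0.307692) = −0.75 ln(0.692308)
  = −0.75 × (-0.367724) = 0.275793 substitutions/site.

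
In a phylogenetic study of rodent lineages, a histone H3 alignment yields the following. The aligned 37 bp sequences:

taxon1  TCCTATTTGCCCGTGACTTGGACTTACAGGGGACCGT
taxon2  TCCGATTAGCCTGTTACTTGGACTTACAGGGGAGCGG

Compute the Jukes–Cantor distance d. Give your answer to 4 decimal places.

0.1827

The sequences differ at 6 of 37 sites (4, 8, 12, 15, 34, 37), so p = 6/37 ≈ 0.162162.
d = −(3/4) ln(1 − 4p/3) = −0.75 ln(1 − 0.216216) = −0.75 ln(0.783784)
  = −0.75 × (-0.243622) = 0.182717 substitutions/site.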